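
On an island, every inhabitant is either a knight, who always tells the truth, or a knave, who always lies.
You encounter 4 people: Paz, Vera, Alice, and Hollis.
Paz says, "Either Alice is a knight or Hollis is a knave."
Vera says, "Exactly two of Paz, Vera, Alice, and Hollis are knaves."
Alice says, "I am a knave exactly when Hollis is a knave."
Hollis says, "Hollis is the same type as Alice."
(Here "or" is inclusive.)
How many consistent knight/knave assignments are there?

1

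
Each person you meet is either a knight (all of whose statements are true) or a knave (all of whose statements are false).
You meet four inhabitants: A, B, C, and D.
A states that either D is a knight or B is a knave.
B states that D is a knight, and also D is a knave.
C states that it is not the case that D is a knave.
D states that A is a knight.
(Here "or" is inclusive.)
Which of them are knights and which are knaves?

A is a knight, B is a knave, C is a knight, and D is a knight.

A is a knight; "either D is a knight or B is a knave" is True, as required.
Since B is a knave, "D is a knight, and also D is a knave" needs to be false, which holds.
As a knight, C's statement "it is not the case that D is a knave" should be True; it is.
D is a knight; "A is a knight" is True, as required.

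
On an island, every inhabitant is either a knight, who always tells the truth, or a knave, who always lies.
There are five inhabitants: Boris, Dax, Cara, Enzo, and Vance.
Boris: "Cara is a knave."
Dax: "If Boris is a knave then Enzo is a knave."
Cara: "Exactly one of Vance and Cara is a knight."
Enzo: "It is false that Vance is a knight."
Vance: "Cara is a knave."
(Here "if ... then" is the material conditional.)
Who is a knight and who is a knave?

Since Boris is a knave, "Cara is a knave" needs to be false, which holds.
Dax is a knave, and the claim "if Boris is a knave then Enzo is a knave" is indeed false.
As a knight, Cara's statement "exactly one of Vance and Cara is a knight" should be True; it is.
As a knight, Enzo's statement "it is false that Vance is a knight" should be True; it is.
Vance is a knave; "Cara is a knave" is false, as required.

Boris is a knave, Dax is a knave, Cara is a knight, Enzo is a knight, and Vance is a knave.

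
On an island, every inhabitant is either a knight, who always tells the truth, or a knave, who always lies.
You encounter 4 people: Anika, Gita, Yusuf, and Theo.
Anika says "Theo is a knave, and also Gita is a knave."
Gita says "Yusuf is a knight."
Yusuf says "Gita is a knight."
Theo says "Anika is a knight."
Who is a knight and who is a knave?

Anika is a knave, Gita is a knight, Yusuf is a knight, and Theo is a knave.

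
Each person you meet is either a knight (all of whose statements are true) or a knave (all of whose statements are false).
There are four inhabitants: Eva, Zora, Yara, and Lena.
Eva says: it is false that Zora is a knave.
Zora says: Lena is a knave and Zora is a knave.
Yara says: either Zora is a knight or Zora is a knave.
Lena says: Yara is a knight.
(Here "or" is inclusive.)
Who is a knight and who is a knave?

Eva is a knave, Zora is a knave, Yara is a knight, and Lena is a knight.

Since Eva is a knave, "it is false that Zora is a knave" needs to be false, which holds.
Zora is a knave; "Lena is a knave and Zora is a knave" is false, as required.
Yara is a knight, so "either Zora is a knight or Zora is a knave" must be True — and it is.
Lena is a knight, so "Yara is a knight" must be True — and it is.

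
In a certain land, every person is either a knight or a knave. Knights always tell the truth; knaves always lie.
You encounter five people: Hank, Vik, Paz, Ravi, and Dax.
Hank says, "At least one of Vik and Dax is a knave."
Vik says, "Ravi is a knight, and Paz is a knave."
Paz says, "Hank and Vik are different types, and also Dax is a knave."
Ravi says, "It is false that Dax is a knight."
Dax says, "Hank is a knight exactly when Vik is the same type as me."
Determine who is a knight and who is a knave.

Knights: Hank, Vik, and Ravi. Knaves: Paz and Dax.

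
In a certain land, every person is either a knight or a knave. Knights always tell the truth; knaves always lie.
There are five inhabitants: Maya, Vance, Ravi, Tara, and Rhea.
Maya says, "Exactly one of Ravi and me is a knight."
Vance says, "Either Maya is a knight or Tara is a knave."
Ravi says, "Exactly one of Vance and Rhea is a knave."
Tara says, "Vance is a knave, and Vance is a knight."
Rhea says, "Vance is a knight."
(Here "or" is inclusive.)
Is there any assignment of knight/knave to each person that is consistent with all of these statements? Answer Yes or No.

Yes

One consistent assignment: Maya=knight, Vance=knight, Ravi=knave, Tara=knave, Rhea=knight.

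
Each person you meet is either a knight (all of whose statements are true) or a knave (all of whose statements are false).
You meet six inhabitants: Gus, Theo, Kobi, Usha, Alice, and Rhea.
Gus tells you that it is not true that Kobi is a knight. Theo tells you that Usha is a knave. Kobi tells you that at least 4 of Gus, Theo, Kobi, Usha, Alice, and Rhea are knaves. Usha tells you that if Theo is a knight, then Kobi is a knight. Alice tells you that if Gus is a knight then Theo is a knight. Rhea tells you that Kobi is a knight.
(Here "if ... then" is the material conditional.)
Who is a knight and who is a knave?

Gus is a knight; "it is not true that Kobi is a knight" is true, as required.
Theo is a knight, and the claim "Usha is a knave" is indeed true.
Kobi is a knave, and the claim "at least 4 of Gus, Theo, Kobi, Usha, Alice, and Rhea are knaves" is indeed false.
Usha is a knave, so "if Theo is a knight, then Kobi is a knight" must be false — and it is.
Alice (knight): "if Gus is a knight then Theo is a knight" — true. ✓
Rhea is a knave, and the claim "Kobi is a knight" is indeed false.

Knights: Gus, Theo, and Alice. Knaves: Kobi, Usha, and Rhea.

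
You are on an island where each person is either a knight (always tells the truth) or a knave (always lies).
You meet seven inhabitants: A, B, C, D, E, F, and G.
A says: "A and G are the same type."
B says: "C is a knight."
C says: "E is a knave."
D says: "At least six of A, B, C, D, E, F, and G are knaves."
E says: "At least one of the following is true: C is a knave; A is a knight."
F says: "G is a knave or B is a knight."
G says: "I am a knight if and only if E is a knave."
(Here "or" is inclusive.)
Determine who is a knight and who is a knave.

A is a knave, B is a knight, C is a knight, D is a knave, E is a knave, F is a knight, and G is a knight.

A is a knave; "A and G are the same type" is False, as required.
As a knight, B's statement "C is a knight" should be True; it is.
Since C is a knight, "E is a knave" needs to be True, which holds.
D (knave): "at least six of A, B, C, D, E, F, and G are knaves" — False. ✓
E is a knave; "at least one of the following is true: C is a knave; A is a knight" is False, as required.
F (knight): "G is a knave or B is a knight" — True. ✓
G is a knight, so "I am a knight if and only if E is a knave" must be True — and it is.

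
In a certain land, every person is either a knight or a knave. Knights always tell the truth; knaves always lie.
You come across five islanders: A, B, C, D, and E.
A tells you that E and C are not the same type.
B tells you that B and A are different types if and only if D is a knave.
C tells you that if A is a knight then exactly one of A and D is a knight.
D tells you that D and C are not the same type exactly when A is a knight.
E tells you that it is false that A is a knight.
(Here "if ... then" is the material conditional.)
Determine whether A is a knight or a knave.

A is a knave.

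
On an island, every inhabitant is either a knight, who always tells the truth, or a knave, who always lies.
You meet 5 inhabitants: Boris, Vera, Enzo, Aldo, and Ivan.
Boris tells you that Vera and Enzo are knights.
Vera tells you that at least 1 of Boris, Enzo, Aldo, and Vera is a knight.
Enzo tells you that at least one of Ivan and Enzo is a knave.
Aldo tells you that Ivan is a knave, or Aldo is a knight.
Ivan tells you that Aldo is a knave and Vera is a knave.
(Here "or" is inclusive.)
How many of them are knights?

The unique consistent assignment is Boris=knight, Vera=knight, Enzo=knight, Aldo=knight, Ivan=knave.
That has 4 knights.

4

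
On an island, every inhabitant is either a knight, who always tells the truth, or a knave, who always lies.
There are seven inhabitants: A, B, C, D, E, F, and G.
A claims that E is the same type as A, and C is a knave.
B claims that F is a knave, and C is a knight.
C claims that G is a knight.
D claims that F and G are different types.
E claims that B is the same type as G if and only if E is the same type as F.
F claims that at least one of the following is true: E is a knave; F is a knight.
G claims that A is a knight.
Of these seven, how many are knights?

3

The unique consistent assignment is A=knave, B=knave, C=knave, D=knight, E=knight, F=knight, G=knave.
That has 3 knights.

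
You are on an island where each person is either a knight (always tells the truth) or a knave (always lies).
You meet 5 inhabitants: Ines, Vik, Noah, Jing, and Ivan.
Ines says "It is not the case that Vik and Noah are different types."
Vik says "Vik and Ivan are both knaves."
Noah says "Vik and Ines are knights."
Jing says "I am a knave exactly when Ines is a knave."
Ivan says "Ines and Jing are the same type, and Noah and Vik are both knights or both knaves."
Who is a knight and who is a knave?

Ines is a knight, Vik is a knave, Noah is a knave, Jing is a knight, and Ivan is a knight.

As a knight, Ines's statement "it is not the case that Vik and Noah are different types" should be True; it is.
Vik is a knave; "Vik and Ivan are both knaves" is false, as required.
Since Noah is a knave, "Vik and Ines are knights" needs to be false, which holds.
Since Jing is a knight, "I am a knave exactly when Ines is a knave" needs to be True, which holds.
Ivan is a knight, so "Ines and Jing are the same type, and Noah and Vik are both knights or both knaves" must be True — and it is.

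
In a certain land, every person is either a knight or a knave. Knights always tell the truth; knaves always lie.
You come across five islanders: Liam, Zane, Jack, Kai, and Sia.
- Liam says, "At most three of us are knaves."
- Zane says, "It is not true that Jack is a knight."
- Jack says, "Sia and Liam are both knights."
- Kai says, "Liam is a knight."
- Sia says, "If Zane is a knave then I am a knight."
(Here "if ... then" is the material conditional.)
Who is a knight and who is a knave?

Suppose Liam is a knave. Then Liam's statement "at most three of us are knaves" would have to be false. Checking the 16 ways to assign the others, none is consistent with every speaker.
(For instance, with Zane=knave, Jack=knight, Kai=knight, Sia=knight, Liam's claim "at most three of us are knaves" comes out true where it would need to be false.)
So Liam must be a knight, making "at most three of us are knaves" true. Taking Liam=knight, Zane=knave, Jack=knight, Kai=knight, Sia=knight, each remaining statement checks out:
  Zane (knave): "it is not true that Jack is a knight" — false. ✓
  Jack (knight): "Sia and Liam are both knights" — true. ✓
  Kai (knight): "Liam is a knight" — true. ✓
  Sia (knight): "if Zane is a knave then I am a knight" — true. ✓
This is the unique consistent assignment.

Knights: Liam, Jack, Kai, and Sia. Knaves: Zane.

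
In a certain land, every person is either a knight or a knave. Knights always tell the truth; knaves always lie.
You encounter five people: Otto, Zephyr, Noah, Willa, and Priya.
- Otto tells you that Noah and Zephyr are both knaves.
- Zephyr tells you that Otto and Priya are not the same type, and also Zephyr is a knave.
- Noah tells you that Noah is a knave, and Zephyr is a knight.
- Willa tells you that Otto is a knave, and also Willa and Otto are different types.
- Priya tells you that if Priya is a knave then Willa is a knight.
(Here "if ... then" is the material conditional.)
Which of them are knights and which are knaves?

Suppose Otto is a knave. Then Otto's statement "Noah and Zephyr are both knaves" would have to be false. Checking the 16 ways to assign the others, none is consistent with every speaker.
(For instance, with Zephyr=knave, Noah=knave, Willa=knave, Priya=knight, Otto's claim "Noah and Zephyr are both knaves" comes out true where it would need to be false.)
So Otto must be a knight, making "Noah and Zephyr are both knaves" true. Taking Otto=knight, Zephyr=knave, Noah=knave, Willa=knave, Priya=knight, each remaining statement checks out:
  Zephyr (knave): "Otto and Priya are not the same type, and also Zephyr is a knave" — false. ✓
  Noah (knave): "Noah is a knave, and Zephyr is a knight" — false. ✓
  Willa (knave): "Otto is a knave, and also Willa and Otto are different types" — false. ✓
  Priya (knight): "if Priya is a knave then Willa is a knight" — true. ✓
This is the unique consistent assignment.

Otto is a knight, Zephyr is a knave, Noah is a knave, Willa is a knave, and Priya is a knight.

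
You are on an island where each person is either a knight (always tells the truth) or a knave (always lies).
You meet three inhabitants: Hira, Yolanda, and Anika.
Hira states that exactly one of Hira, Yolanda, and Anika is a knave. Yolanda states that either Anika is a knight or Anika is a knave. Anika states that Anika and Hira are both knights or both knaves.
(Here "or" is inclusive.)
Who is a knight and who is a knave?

Hira is a knight; "exactly one of Hira, Yolanda, and Anika is a knave" is True, as required.
Yolanda is a knight, so "either Anika is a knight or Anika is a knave" must be True — and it is.
Since Anika is a knave, "Anika and Hira are both knights or both knaves" needs to be False, which holds.

Knights: Hira and Yolanda. Knaves: Anika.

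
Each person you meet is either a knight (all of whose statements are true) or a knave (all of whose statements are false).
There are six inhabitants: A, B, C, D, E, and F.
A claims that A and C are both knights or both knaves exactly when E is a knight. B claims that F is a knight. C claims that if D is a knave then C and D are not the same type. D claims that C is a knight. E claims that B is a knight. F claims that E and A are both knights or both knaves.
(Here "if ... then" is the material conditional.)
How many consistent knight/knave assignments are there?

2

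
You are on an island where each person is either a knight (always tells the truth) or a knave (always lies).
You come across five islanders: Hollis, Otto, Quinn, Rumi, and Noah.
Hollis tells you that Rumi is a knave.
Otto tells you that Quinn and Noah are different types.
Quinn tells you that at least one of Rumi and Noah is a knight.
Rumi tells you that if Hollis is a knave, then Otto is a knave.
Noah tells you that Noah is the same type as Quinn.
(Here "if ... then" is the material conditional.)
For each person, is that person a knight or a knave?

Hollis is a knave, so "Rumi is a knave" must be false — and it is.
Otto is a knave, and the claim "Quinn and Noah are different types" is indeed false.
Since Quinn is a knight, "at least one of Rumi and Noah is a knight" needs to be True, which holds.
Rumi is a knight, so "if Hollis is a knave, then Otto is a knave" must be True — and it is.
Noah is a knight, so "Noah is the same type as Quinn" must be True — and it is.

Hollis is a knave, Otto is a knave, Quinn is a knight, Rumi is a knight, and Noah is a knight.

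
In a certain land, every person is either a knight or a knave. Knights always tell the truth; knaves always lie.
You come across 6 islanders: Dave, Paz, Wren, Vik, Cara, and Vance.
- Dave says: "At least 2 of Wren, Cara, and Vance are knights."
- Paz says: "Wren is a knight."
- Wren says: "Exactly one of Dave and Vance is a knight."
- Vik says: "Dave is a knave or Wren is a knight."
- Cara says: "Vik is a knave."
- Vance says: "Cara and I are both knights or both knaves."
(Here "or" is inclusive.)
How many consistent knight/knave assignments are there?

1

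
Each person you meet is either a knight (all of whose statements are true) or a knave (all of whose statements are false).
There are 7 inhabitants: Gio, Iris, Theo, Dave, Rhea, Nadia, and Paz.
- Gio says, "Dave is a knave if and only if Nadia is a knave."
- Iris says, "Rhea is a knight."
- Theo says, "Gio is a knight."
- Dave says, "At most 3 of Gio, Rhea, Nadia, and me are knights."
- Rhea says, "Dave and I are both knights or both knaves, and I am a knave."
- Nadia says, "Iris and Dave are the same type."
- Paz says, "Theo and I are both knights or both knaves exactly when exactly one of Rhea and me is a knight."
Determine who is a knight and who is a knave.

Gio is a knave, Iris is a knave, Theo is a knave, Dave is a knight, Rhea is a knave, Nadia is a knave, and Paz is a knave.

Gio (knave): "Dave is a knave if and only if Nadia is a knave" — False. ✓
Iris is a knave, and the claim "Rhea is a knight" is indeed False.
Theo is a knave; "Gio is a knight" is False, as required.
Dave is a knight, and the claim "at most 3 of Gio, Rhea, Nadia, and me are knights" is indeed true.
Since Rhea is a knave, "Dave and I are both knights or both knaves, and I am a knave" needs to be False, which holds.
Nadia (knave): "Iris and Dave are the same type" — False. ✓
Since Paz is a knave, "Theo and I are both knights or both knaves exactly when exactly one of Rhea and me is a knight" needs to be False, which holds.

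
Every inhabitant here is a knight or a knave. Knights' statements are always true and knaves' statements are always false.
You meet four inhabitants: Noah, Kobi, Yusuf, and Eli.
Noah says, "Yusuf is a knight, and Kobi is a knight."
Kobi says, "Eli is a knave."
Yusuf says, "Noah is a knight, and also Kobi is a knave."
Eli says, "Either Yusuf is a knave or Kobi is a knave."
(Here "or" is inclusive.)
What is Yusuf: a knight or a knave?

Yusuf is a knave.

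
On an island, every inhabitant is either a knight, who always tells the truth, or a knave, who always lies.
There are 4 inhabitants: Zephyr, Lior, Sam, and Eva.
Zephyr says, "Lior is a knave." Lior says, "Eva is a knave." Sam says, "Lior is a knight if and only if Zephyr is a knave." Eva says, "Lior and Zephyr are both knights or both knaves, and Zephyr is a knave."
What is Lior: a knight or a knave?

Lior is a knight.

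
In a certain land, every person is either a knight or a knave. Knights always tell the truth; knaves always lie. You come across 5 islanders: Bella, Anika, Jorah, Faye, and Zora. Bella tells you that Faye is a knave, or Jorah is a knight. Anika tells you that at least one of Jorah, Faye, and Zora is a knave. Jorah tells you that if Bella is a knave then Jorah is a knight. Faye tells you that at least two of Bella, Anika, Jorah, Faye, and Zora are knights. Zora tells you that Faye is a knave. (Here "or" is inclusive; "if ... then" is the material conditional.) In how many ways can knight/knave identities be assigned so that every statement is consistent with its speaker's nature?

2

Consistent assignments:
  Bella=knight, Anika=knight, Jorah=knight, Faye=knight, Zora=knave
  Bella=knave, Anika=knight, Jorah=knave, Faye=knight, Zora=knave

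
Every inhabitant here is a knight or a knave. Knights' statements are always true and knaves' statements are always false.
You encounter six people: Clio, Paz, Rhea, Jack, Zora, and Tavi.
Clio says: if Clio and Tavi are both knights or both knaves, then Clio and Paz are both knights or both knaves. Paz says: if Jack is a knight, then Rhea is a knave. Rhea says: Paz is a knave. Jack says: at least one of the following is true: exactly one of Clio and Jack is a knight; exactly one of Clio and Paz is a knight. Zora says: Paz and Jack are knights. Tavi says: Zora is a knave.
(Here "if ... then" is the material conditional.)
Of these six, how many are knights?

The unique consistent assignment is Clio=knave, Paz=knight, Rhea=knave, Jack=knight, Zora=knight, Tavi=knave.
That has 3 knights.

3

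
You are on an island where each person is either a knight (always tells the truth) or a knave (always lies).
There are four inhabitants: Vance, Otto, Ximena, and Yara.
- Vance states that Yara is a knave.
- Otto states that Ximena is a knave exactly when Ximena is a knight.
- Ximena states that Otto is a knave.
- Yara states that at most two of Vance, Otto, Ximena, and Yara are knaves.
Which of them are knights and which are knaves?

Vance is a knave, Otto is a knave, Ximena is a knight, and Yara is a knight.

Vance (knave): "Yara is a knave" — False. ✓
Otto is a knave, so "Ximena is a knave exactly when Ximena is a knight" must be False — and it is.
Ximena is a knight, so "Otto is a knave" must be True — and it is.
Yara is a knight, and the claim "at most two of Vance, Otto, Ximena, and Yara are knaves" is indeed True.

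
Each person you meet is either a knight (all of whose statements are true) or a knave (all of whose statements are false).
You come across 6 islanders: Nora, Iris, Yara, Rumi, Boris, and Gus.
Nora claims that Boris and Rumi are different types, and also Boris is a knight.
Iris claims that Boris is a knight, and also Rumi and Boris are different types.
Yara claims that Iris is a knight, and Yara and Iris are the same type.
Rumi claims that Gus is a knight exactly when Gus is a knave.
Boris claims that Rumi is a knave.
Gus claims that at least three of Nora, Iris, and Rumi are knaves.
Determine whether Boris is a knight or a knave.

Boris is a knight.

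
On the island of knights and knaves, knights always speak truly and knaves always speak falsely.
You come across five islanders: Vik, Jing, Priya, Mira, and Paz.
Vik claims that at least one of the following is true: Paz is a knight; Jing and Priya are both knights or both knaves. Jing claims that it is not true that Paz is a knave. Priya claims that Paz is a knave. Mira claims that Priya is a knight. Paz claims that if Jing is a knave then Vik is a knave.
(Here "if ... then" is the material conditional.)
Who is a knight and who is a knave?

Vik is a knight, Jing is a knight, Priya is a knave, Mira is a knave, and Paz is a knight.

Vik is a knight, so "at least one of the following is true: Paz is a knight; Jing and Priya are both knights or both knaves" must be True — and it is.
Jing is a knight, so "it is not true that Paz is a knave" must be True — and it is.
As a knave, Priya's statement "Paz is a knave" should be false; it is.
Mira (knave): "Priya is a knight" — false. ✓
As a knight, Paz's statement "if Jing is a knave then Vik is a knave" should be True; it is.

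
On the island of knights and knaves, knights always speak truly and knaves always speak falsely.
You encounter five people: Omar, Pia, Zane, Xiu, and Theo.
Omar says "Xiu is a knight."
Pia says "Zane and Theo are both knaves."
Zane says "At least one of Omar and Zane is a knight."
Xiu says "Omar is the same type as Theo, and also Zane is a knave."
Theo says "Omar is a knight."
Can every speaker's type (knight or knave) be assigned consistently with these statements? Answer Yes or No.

Yes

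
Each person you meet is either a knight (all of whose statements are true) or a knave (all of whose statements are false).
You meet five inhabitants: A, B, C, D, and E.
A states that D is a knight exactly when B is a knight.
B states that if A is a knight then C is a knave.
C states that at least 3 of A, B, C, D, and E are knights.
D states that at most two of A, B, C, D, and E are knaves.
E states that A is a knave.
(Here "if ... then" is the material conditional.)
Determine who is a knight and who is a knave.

A is a knave, so "D is a knight exactly when B is a knight" must be False — and it is.
B is a knight; "if A is a knight then C is a knave" is true, as required.
C (knave): "at least 3 of A, B, C, D, and E are knights" — False. ✓
D is a knave, and the claim "at most two of A, B, C, D, and E are knaves" is indeed False.
E (knight): "A is a knave" — true. ✓

A is a knave, B is a knight, C is a knave, D is a knave, and E is a knight.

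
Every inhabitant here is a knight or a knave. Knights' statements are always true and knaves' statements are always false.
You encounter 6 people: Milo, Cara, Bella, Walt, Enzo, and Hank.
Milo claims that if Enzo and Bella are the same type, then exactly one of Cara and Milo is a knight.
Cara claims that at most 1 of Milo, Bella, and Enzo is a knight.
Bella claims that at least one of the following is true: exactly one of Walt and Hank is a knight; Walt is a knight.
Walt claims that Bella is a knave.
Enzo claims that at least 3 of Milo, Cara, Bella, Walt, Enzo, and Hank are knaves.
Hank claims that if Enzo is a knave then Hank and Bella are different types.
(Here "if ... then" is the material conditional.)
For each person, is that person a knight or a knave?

Milo is a knave, Cara is a knave, Bella is a knight, Walt is a knave, Enzo is a knight, and Hank is a knight.

As a knave, Milo's statement "if Enzo and Bella are the same type, then exactly one of Cara and Milo is a knight" should be False; it is.
As a knave, Cara's statement "at most 1 of Milo, Bella, and Enzo is a knight" should be False; it is.
As a knight, Bella's statement "at least one of the following is true: exactly one of Walt and Hank is a knight; Walt is a knight" should be True; it is.
Walt is a knave, and the claim "Bella is a knave" is indeed False.
Enzo (knight): "at least 3 of Milo, Cara, Bella, Walt, Enzo, and Hank are knaves" — True. ✓
Hank is a knight, so "if Enzo is a knave then Hank and Bella are different types" must be True — and it is.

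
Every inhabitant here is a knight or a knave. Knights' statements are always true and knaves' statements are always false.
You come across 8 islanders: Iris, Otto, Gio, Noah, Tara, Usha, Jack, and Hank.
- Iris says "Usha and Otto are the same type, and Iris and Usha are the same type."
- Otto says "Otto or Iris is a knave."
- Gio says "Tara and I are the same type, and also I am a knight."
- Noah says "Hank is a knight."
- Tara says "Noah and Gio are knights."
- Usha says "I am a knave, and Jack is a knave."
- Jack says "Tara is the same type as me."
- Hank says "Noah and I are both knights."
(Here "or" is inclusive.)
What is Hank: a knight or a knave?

Hank is a knight.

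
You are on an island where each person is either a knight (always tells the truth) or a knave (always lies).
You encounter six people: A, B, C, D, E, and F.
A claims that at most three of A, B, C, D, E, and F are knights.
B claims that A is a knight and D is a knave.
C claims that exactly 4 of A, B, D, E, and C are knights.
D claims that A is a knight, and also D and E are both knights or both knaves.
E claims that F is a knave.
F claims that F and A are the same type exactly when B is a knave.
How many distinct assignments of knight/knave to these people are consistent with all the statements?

Consistent assignments:
  A=knight, B=knave, C=knave, D=knight, E=knight, F=knave

1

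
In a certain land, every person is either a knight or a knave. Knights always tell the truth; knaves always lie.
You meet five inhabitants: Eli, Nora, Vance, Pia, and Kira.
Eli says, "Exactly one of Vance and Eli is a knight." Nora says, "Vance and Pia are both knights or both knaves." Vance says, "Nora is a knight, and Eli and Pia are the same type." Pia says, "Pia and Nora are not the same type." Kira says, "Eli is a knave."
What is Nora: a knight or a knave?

Consistent assignments: {Eli=knight, Nora=knave, Vance=knave, Pia=knight, Kira=knave}; {Eli=knave, Nora=knave, Vance=knave, Pia=knight, Kira=knight}
In every consistent assignment, Nora is a knave.

Nora is a knave.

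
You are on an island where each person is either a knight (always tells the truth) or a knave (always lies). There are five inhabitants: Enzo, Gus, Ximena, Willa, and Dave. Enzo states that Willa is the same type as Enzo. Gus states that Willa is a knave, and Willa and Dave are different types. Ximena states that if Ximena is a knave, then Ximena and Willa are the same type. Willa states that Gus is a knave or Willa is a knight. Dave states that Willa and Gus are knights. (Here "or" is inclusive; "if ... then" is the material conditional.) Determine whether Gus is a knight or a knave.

Gus is a knave.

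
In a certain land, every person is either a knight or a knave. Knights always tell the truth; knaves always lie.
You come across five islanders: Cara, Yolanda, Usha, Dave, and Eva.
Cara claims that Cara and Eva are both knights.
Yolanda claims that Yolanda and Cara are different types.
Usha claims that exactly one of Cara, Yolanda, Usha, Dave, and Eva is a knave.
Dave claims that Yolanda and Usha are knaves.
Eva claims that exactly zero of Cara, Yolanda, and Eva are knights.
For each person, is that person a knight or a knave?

Cara is a knave, so "Cara and Eva are both knights" must be false — and it is.
Yolanda is a knight, and the claim "Yolanda and Cara are different types" is indeed True.
Usha is a knave, so "exactly one of Cara, Yolanda, Usha, Dave, and Eva is a knave" must be false — and it is.
Since Dave is a knave, "Yolanda and Usha are knaves" needs to be false, which holds.
Eva (knave): "exactly zero of Cara, Yolanda, and Eva are knights" — false. ✓

Cara is a knave, Yolanda is a knight, Usha is a knave, Dave is a knave, and Eva is a knave.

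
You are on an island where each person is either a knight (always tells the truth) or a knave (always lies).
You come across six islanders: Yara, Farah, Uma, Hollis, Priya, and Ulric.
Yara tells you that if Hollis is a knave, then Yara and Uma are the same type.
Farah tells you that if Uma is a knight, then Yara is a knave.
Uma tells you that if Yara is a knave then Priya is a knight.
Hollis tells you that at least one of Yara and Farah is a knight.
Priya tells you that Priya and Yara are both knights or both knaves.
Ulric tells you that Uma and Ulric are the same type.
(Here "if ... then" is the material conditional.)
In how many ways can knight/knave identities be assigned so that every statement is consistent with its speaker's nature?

4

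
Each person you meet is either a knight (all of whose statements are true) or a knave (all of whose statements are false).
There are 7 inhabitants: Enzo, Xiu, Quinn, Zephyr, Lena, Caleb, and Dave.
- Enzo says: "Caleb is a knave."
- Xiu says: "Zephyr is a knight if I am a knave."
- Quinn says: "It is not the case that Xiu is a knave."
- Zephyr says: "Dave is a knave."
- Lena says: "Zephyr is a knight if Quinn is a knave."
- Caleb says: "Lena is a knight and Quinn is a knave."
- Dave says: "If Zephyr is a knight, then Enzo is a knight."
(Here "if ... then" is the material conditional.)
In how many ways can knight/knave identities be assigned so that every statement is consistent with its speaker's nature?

Consistent assignments:
  Enzo=knight, Xiu=knight, Quinn=knight, Zephyr=knave, Lena=knight, Caleb=knave, Dave=knight
  Enzo=knight, Xiu=knave, Quinn=knave, Zephyr=knave, Lena=knave, Caleb=knave, Dave=knight

2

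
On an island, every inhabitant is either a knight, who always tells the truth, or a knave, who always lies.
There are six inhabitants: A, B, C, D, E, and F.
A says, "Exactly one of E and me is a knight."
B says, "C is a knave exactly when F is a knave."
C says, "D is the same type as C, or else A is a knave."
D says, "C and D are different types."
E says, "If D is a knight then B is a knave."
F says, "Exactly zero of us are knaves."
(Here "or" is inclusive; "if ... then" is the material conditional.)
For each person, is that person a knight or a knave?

A is a knight, so "exactly one of E and me is a knight" must be true — and it is.
B is a knight, so "C is a knave exactly when F is a knave" must be true — and it is.
C (knave): "D is the same type as C, or else A is a knave" — False. ✓
Since D is a knight, "C and D are different types" needs to be true, which holds.
E (knave): "if D is a knight then B is a knave" — False. ✓
Since F is a knave, "exactly zero of us are knaves" needs to be False, which holds.

A is a knight, B is a knight, C is a knave, D is a knight, E is a knave, and F is a knave.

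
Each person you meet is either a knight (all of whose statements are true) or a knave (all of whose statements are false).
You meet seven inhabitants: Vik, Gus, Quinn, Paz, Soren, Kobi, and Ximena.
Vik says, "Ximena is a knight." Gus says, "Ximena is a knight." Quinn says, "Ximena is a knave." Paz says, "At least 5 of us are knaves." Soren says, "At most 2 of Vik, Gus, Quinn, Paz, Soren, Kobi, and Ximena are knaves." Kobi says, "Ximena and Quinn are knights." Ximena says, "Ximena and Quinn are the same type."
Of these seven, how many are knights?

2

The unique consistent assignment is Vik=knave, Gus=knave, Quinn=knight, Paz=knight, Soren=knave, Kobi=knave, Ximena=knave.
That has 2 knights.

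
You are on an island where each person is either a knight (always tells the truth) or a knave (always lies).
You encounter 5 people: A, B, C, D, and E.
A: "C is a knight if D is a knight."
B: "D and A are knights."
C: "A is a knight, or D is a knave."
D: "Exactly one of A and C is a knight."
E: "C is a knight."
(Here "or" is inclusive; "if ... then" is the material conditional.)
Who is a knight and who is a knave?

Suppose A is a knave. Then A's statement "C is a knight if D is a knight" would have to be false. Checking the 16 ways to assign the others, none is consistent with every speaker.
(For instance, with B=knave, C=knight, D=knave, E=knight, A's claim "C is a knight if D is a knight" comes out true where it would need to be false.)
So A must be a knight, making "C is a knight if D is a knight" true. Taking A=knight, B=knave, C=knight, D=knave, E=knight, each remaining statement checks out:
  B (knave): "D and A are knights" — false. ✓
  C (knight): "A is a knight, or D is a knave" — true. ✓
  D (knave): "exactly one of A and C is a knight" — false. ✓
  E (knight): "C is a knight" — true. ✓
This is the unique consistent assignment.

A is a knight, B is a knave, C is a knight, D is a knave, and E is a knight.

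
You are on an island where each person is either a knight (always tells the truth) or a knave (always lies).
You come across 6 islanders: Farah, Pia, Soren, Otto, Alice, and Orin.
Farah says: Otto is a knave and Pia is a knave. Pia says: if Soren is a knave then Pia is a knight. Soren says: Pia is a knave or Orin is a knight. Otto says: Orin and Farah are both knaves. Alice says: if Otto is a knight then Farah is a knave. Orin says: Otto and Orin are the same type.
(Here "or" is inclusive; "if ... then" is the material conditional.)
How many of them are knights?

3

The unique consistent assignment is Farah=knave, Pia=knight, Soren=knave, Otto=knight, Alice=knight, Orin=knave.
That has 3 knights.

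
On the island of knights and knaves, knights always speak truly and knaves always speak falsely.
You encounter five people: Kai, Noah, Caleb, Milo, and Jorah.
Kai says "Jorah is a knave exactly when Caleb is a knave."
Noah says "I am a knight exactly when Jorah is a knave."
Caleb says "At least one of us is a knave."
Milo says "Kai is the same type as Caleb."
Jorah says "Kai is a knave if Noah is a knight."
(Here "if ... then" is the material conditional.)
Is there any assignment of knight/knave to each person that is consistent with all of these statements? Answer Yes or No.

Checking all 32 assignments, each has at least one speaker whose statement's truth value contradicts their type.

No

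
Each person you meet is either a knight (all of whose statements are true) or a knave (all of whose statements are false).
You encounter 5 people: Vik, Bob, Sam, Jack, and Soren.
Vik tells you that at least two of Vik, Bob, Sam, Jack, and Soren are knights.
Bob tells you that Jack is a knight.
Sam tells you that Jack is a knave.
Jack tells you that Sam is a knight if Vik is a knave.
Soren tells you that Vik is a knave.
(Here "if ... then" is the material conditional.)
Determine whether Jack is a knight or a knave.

Jack is a knight.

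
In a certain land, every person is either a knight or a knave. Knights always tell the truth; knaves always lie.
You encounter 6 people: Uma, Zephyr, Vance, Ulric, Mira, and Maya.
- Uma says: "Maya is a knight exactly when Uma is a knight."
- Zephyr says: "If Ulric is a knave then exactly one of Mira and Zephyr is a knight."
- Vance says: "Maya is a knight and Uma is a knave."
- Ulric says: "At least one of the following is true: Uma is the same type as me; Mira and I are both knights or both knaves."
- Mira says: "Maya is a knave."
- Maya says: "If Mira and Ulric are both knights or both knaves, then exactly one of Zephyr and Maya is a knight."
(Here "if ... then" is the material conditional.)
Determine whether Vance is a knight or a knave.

Vance is a knave.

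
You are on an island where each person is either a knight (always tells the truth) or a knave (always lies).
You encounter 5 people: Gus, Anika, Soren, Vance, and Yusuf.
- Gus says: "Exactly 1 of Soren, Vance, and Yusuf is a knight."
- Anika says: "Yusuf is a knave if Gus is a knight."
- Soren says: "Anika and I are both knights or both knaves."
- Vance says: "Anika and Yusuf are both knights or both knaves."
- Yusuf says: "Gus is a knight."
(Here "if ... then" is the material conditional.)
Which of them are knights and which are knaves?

Gus is a knave, Anika is a knight, Soren is a knave, Vance is a knave, and Yusuf is a knave.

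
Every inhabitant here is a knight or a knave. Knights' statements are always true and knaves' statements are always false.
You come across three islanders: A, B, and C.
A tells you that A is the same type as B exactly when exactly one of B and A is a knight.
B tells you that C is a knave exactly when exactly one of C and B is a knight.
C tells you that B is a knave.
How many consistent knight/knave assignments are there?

2

Consistent assignments:
  A=knave, B=knight, C=knave
  A=knave, B=knave, C=knight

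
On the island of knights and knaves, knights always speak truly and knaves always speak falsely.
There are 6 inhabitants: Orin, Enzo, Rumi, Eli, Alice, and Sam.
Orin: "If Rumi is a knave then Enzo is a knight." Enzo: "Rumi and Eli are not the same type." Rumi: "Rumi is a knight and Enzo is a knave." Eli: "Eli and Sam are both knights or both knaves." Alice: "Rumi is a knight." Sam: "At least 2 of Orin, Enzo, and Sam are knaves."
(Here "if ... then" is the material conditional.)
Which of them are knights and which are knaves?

Knights: Sam. Knaves: Orin, Enzo, Rumi, Eli, and Alice.

Since Orin is a knave, "if Rumi is a knave then Enzo is a knight" needs to be False, which holds.
As a knave, Enzo's statement "Rumi and Eli are not the same type" should be False; it is.
Rumi is a knave; "Rumi is a knight and Enzo is a knave" is False, as required.
Eli (knave): "Eli and Sam are both knights or both knaves" — False. ✓
Alice (knave): "Rumi is a knight" — False. ✓
Sam is a knight, and the claim "at least 2 of Orin, Enzo, and Sam are knaves" is indeed True.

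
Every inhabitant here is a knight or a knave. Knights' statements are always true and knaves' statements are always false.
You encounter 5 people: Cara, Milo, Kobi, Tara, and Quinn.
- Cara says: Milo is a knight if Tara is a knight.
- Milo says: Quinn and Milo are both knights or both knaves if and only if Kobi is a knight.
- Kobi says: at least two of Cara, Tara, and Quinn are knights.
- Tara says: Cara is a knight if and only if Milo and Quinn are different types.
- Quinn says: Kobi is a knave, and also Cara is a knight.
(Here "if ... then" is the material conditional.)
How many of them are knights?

The unique consistent assignment is Cara=knave, Milo=knave, Kobi=knave, Tara=knight, Quinn=knave.
That has 1 knight.

1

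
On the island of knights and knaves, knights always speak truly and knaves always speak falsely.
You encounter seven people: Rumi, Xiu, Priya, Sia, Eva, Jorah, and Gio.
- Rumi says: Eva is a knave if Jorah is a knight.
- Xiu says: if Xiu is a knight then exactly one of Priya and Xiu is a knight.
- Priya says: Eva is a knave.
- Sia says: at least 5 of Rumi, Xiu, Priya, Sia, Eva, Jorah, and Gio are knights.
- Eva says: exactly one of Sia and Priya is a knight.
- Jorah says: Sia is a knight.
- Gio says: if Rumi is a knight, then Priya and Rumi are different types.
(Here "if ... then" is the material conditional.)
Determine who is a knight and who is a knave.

Knights: Xiu, Sia, Eva, Jorah, and Gio. Knaves: Rumi and Priya.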